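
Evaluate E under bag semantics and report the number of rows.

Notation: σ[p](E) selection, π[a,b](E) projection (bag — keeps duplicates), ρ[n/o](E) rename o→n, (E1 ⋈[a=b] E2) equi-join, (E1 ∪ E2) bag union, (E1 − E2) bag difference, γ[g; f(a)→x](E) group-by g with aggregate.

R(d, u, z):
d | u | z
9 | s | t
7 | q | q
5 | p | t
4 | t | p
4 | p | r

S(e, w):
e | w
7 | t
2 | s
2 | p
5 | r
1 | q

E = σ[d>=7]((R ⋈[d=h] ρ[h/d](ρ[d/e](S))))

Stepwise |·|:
  R → 5
  S → 5
  ρ[d/e](S) → 5
  ρ[h/d](ρ[d/e](S)) → 5
  (R ⋈[d=h] ρ[h/d](ρ[d/e](S))) → 2
  σ[d>=7]((R ⋈[d=h] ρ[h/d](ρ[d/e](S)))) → 1

|E| = 1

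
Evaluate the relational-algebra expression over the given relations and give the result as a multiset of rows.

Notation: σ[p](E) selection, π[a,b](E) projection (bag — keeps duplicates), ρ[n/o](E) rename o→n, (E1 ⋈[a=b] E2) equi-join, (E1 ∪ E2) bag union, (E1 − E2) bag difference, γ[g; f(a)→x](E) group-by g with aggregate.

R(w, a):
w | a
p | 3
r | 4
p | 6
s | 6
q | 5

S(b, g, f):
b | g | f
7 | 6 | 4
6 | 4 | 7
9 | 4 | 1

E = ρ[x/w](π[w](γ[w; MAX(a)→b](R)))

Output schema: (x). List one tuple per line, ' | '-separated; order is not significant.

Subexpression sizes:
  R → 5
  γ[w; MAX(a)→b](R) → 4
  π[w](γ[w; MAX(a)→b](R)) → 4
  ρ[x/w](π[w](γ[w; MAX(a)→b](R))) → 4

== RESULT ==
x
p
q
r
s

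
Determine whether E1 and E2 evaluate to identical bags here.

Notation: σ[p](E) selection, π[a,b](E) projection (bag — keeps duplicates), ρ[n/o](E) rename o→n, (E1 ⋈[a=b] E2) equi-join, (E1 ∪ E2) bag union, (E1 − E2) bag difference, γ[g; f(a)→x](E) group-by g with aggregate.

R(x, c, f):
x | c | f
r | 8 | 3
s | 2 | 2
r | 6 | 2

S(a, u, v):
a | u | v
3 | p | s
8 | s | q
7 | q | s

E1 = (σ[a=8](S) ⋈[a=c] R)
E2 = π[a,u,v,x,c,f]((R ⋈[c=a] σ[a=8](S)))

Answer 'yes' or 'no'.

E1 per-node cardinality:
  S → 3
  σ[a=8](S) → 1
  R → 3
  (σ[a=8](S) ⋈[a=c] R) → 1
E2 per-node cardinality:
  R → 3
  S → 3
  σ[a=8](S) → 1
  (R ⋈[c=a] σ[a=8](S)) → 1
  π[a,u,v,x,c,f]((R ⋈[c=a] σ[a=8](S))) → 1

E1 and E2 produce the same multiset:
a | u | v | x | c | f
8 | s | q | r | 8 | 3

yes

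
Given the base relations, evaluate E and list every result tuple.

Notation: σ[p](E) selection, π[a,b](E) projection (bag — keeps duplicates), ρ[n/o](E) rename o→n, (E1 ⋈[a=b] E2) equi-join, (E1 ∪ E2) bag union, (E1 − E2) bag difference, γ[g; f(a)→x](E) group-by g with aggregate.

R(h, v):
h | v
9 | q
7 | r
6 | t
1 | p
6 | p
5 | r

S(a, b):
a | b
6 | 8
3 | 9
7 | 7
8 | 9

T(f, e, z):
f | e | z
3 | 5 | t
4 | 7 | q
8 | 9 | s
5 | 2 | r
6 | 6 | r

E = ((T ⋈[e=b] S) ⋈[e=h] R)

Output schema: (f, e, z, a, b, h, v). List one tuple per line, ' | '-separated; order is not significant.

Stepwise |·|:
  T → 5
  S → 4
  (T ⋈[e=b] S) → 3
  R → 6
  ((T ⋈[e=b] S) ⋈[e=h] R) → 3

== RESULT ==
f | e | z | a | b | h | v
4 | 7 | q | 7 | 7 | 7 | r
8 | 9 | s | 3 | 9 | 9 | q
8 | 9 | s | 8 | 9 | 9 | q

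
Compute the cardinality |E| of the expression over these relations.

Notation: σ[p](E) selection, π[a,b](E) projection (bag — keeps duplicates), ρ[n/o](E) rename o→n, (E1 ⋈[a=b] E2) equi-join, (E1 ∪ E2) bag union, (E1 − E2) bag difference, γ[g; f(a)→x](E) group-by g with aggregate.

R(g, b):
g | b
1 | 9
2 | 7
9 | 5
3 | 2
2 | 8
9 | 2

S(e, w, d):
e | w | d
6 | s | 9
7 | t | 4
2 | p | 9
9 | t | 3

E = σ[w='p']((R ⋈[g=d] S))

Per-node cardinality:
  R → 6
  S → 4
  (R ⋈[g=d] S) → 5
  σ[w='p']((R ⋈[g=d] S)) → 2

|E| = 2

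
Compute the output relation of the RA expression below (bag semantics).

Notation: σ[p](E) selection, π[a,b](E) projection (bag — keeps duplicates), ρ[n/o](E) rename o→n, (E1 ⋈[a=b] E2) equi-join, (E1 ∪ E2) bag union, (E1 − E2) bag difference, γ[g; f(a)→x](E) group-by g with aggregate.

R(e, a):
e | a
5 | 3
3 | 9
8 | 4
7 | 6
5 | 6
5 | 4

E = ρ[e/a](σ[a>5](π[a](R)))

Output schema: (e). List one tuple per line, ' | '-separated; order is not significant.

Subexpression sizes:
  R → 6
  π[a](R) → 6
  σ[a>5](π[a](R)) → 3
  ρ[e/a](σ[a>5](π[a](R))) → 3

== RESULT ==
e
6
6
9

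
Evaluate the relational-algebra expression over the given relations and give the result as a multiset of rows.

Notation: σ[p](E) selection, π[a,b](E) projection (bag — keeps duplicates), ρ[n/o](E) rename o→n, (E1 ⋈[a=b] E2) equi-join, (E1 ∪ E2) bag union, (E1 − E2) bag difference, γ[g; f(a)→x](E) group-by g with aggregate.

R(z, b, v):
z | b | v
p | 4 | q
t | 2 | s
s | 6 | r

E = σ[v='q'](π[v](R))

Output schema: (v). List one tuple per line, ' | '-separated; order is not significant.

Per-node cardinality:
  R → 3
  π[v](R) → 3
  σ[v='q'](π[v](R)) → 1

== RESULT ==
v
q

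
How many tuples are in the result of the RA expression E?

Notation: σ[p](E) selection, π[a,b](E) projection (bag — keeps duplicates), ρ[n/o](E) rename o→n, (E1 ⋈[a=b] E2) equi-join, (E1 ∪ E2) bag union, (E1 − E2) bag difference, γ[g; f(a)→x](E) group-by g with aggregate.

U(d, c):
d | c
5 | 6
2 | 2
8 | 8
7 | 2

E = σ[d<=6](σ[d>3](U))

Per-node cardinality:
  U → 4
  σ[d>3](U) → 3
  σ[d<=6](σ[d>3](U)) → 1

|E| = 1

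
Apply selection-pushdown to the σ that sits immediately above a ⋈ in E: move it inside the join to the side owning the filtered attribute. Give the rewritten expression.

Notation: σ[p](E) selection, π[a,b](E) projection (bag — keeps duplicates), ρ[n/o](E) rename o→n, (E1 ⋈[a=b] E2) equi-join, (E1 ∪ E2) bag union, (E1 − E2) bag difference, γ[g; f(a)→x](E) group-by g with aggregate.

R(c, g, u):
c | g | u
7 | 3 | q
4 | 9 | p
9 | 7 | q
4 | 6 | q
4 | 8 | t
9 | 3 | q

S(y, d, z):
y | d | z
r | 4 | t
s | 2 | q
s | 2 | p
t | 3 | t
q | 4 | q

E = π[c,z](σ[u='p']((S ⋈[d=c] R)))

σ filters on u, owned by the right side.
E' = π[c,z]((S ⋈[d=c] σ[u='p'](R)))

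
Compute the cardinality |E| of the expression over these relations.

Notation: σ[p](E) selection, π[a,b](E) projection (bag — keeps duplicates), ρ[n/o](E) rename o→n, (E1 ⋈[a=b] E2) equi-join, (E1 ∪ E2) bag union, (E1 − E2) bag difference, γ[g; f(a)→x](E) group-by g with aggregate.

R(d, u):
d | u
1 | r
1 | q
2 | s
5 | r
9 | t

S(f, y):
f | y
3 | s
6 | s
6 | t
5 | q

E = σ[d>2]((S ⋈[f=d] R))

Stepwise |·|:
  S → 4
  R → 5
  (S ⋈[f=d] R) → 1
  σ[d>2]((S ⋈[f=d] R)) → 1

|E| = 1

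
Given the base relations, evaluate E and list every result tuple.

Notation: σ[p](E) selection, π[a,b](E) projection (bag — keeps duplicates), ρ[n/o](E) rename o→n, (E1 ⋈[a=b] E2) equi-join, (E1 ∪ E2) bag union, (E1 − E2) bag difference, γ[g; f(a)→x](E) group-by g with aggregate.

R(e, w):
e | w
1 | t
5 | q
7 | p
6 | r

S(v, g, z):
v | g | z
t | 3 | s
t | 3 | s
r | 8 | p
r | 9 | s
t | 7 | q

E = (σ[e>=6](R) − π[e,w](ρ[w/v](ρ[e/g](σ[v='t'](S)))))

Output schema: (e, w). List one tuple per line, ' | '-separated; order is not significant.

Subexpression sizes:
  R → 4
  σ[e>=6](R) → 2
  S → 5
  σ[v='t'](S) → 3
  ρ[e/g](σ[v='t'](S)) → 3
  ρ[w/v](ρ[e/g](σ[v='t'](S))) → 3
  π[e,w](ρ[w/v](ρ[e/g](σ[v='t'](S)))) → 3
  (σ[e>=6](R) − π[e,w](ρ[w/v](ρ[e/g](σ[v='t'](S))))) → 2

== RESULT ==
e | w
6 | r
7 | p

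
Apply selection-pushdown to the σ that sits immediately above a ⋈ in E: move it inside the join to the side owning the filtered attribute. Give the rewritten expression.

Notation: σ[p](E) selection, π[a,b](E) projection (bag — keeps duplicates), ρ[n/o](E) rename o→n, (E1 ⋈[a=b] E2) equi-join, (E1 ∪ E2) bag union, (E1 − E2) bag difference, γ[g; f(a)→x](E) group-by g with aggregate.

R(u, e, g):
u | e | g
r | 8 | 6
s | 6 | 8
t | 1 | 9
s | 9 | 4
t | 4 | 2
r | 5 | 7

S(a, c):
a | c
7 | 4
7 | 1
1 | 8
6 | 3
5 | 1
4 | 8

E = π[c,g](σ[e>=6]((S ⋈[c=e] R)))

σ filters on e, owned by the right side.
E' = π[c,g]((S ⋈[c=e] σ[e>=6](R)))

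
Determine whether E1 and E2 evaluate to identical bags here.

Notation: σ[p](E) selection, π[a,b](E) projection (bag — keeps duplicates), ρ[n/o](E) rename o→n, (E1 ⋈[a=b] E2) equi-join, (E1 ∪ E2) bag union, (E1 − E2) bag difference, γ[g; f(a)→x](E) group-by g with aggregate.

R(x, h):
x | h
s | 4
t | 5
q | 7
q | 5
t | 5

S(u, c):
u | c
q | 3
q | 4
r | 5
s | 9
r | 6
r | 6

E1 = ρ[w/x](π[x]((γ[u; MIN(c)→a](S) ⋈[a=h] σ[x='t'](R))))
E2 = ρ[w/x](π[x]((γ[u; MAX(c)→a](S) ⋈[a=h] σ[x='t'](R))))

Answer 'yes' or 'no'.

E1 row counts bottom-up:
  S → 6
  γ[u; MIN(c)→a](S) → 3
  R → 5
  σ[x='t'](R) → 2
  (γ[u; MIN(c)→a](S) ⋈[a=h] σ[x='t'](R)) → 2
  π[x]((γ[u; MIN(c)→a](S) ⋈[a=h] σ[x='t'](R))) → 2
  ρ[w/x](π[x]((γ[u; MIN(c)→a](S) ⋈[a=h] σ[x='t'](R)))) → 2
E2 row counts bottom-up:
  S → 6
  γ[u; MAX(c)→a](S) → 3
  R → 5
  σ[x='t'](R) → 2
  (γ[u; MAX(c)→a](S) ⋈[a=h] σ[x='t'](R)) → 0
  π[x]((γ[u; MAX(c)→a](S) ⋈[a=h] σ[x='t'](R))) → 0
  ρ[w/x](π[x]((γ[u; MAX(c)→a](S) ⋈[a=h] σ[x='t'](R)))) → 0

E1 result:
w
t
t
E2 result:
w
(0 rows)
Witness: ('t',) appears 2× in E1 but 0× in E2.

no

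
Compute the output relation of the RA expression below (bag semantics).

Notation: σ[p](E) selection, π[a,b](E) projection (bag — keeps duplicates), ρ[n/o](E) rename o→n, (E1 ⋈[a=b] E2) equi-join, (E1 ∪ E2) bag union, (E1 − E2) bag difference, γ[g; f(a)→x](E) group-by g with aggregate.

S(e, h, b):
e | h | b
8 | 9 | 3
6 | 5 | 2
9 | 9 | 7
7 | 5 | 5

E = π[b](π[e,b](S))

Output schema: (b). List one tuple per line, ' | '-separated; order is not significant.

Subexpression sizes:
  S → 4
  π[e,b](S) → 4
  π[b](π[e,b](S)) → 4

== RESULT ==
b
2
3
5
7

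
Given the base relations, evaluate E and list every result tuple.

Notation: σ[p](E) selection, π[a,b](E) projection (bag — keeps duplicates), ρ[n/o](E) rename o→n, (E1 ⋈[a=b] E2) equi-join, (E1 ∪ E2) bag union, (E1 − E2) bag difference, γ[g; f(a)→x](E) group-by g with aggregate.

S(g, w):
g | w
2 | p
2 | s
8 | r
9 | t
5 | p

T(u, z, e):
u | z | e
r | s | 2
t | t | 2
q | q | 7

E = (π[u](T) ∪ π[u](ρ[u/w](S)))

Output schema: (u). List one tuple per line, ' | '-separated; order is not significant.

Per-node cardinality:
  T → 3
  π[u](T) → 3
  S → 5
  ρ[u/w](S) → 5
  π[u](ρ[u/w](S)) → 5
  (π[u](T) ∪ π[u](ρ[u/w](S))) → 8

== RESULT ==
u
p
p
q
r
r
s
t
t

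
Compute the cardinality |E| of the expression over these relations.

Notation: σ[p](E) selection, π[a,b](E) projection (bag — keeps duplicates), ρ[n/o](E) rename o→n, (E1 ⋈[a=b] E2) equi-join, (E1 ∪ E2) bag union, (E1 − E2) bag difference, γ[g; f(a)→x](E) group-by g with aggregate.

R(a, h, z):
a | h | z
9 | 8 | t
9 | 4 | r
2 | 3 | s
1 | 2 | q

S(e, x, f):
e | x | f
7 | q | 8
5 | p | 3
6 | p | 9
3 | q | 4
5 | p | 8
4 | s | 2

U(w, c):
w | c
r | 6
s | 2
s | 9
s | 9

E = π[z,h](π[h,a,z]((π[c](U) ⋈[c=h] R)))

Stepwise |·|:
  U → 4
  π[c](U) → 4
  R → 4
  (π[c](U) ⋈[c=h] R) → 1
  π[h,a,z]((π[c](U) ⋈[c=h] R)) → 1
  π[z,h](π[h,a,z]((π[c](U) ⋈[c=h] R))) → 1

|E| = 1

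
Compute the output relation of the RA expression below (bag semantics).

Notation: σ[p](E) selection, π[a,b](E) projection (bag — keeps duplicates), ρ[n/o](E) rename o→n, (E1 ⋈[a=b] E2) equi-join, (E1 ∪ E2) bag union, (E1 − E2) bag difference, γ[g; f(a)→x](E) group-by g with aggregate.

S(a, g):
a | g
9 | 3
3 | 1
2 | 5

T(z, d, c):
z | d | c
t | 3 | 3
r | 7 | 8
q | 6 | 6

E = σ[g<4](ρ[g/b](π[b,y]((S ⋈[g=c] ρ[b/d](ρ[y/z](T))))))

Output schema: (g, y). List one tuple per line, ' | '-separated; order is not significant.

Per-node cardinality:
  S → 3
  T → 3
  ρ[y/z](T) → 3
  ρ[b/d](ρ[y/z](T)) → 3
  (S ⋈[g=c] ρ[b/d](ρ[y/z](T))) → 1
  π[b,y]((S ⋈[g=c] ρ[b/d](ρ[y/z](T)))) → 1
  ρ[g/b](π[b,y]((S ⋈[g=c] ρ[b/d](ρ[y/z](T))))) → 1
  σ[g<4](ρ[g/b](π[b,y]((S ⋈[g=c] ρ[b/d](ρ[y/z](T)))))) → 1

== RESULT ==
g | y
3 | t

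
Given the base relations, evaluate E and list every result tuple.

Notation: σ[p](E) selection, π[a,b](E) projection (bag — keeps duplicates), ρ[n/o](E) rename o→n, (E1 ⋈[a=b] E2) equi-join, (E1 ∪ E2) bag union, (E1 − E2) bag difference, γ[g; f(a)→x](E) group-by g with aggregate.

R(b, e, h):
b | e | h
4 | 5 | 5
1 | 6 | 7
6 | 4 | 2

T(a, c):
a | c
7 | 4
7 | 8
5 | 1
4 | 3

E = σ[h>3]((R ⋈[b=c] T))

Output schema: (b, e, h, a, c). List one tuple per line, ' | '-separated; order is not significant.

Per-node cardinality:
  R → 3
  T → 4
  (R ⋈[b=c] T) → 2
  σ[h>3]((R ⋈[b=c] T)) → 2

== RESULT ==
b | e | h | a | c
1 | 6 | 7 | 5 | 1
4 | 5 | 5 | 7 | 4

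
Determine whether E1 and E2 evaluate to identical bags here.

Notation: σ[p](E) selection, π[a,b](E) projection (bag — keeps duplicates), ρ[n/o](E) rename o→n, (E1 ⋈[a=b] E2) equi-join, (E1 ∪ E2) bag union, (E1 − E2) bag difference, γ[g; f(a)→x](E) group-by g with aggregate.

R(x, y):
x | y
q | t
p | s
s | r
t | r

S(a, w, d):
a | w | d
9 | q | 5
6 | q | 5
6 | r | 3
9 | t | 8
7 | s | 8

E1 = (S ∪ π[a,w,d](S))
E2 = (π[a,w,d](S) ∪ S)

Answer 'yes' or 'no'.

E1 stepwise |·|:
  S → 5
  S → 5
  π[a,w,d](S) → 5
  (S ∪ π[a,w,d](S)) → 10
E2 stepwise |·|:
  S → 5
  π[a,w,d](S) → 5
  S → 5
  (π[a,w,d](S) ∪ S) → 10

E1 and E2 produce the same multiset:
a | w | d
6 | q | 5
6 | q | 5
6 | r | 3
6 | r | 3
7 | s | 8
7 | s | 8
9 | q | 5
9 | q | 5
9 | t | 8
9 | t | 8

yes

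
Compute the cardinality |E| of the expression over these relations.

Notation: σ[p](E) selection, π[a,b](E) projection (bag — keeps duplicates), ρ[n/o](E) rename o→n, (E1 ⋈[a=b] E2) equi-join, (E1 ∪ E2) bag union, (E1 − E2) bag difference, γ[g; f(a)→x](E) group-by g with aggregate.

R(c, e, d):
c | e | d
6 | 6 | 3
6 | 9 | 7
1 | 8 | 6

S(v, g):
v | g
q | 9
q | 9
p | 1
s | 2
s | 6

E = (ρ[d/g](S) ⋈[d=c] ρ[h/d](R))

Subexpression sizes:
  S → 5
  ρ[d/g](S) → 5
  R → 3
  ρ[h/d](R) → 3
  (ρ[d/g](S) ⋈[d=c] ρ[h/d](R)) → 3

|E| = 3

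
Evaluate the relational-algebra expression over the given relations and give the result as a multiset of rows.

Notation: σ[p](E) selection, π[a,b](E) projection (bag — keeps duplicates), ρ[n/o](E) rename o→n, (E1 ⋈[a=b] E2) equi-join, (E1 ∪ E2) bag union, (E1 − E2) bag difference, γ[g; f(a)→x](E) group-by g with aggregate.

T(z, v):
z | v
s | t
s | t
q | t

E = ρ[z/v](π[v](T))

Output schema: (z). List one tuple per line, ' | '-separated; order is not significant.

Row counts bottom-up:
  T → 3
  π[v](T) → 3
  ρ[z/v](π[v](T)) → 3

== RESULT ==
z
t
t
t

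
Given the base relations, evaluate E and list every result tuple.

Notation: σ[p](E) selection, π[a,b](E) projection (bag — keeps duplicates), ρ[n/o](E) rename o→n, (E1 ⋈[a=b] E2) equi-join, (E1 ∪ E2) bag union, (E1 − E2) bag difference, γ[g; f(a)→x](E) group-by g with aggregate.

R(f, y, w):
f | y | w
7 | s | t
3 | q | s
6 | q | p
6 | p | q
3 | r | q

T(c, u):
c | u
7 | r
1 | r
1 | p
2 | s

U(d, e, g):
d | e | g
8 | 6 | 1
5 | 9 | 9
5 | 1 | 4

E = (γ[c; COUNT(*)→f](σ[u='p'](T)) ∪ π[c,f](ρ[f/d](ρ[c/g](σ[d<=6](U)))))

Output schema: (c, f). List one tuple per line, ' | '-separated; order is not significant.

Per-node cardinality:
  T → 4
  σ[u='p'](T) → 1
  γ[c; COUNT(*)→f](σ[u='p'](T)) → 1
  U → 3
  σ[d<=6](U) → 2
  ρ[c/g](σ[d<=6](U)) → 2
  ρ[f/d](ρ[c/g](σ[d<=6](U))) → 2
  π[c,f](ρ[f/d](ρ[c/g](σ[d<=6](U)))) → 2
  (γ[c; COUNT(*)→f](σ[u='p'](T)) ∪ π[c,f](ρ[f/d](ρ[c/g](σ[d<=6](U))))) → 3

== RESULT ==
c | f
1 | 1
4 | 5
9 | 5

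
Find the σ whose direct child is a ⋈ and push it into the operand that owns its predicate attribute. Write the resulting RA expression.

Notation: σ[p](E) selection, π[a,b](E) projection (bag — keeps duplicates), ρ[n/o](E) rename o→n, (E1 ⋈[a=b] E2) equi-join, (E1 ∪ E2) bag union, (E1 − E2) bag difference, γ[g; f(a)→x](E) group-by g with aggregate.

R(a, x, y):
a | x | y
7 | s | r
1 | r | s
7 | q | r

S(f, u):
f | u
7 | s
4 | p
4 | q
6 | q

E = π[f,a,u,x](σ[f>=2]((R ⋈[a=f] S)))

σ filters on f, owned by the right side.
E' = π[f,a,u,x]((R ⋈[a=f] σ[f>=2](S)))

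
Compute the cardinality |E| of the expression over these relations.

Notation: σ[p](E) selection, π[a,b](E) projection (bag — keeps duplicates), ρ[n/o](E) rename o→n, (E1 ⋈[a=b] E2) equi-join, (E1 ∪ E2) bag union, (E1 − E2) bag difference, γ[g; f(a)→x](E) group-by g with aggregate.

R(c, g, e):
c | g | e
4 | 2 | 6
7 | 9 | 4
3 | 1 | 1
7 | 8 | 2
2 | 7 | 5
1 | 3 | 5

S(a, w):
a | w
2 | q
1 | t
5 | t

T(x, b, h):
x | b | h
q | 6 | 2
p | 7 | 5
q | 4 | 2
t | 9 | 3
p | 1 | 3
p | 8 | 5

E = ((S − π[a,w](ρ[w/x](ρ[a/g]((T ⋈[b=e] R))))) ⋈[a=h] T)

Stepwise |·|:
  S → 3
  T → 6
  R → 6
  (T ⋈[b=e] R) → 3
  ρ[a/g]((T ⋈[b=e] R)) → 3
  ρ[w/x](ρ[a/g]((T ⋈[b=e] R))) → 3
  π[a,w](ρ[w/x](ρ[a/g]((T ⋈[b=e] R)))) → 3
  (S − π[a,w](ρ[w/x](ρ[a/g]((T ⋈[b=e] R))))) → 2
  T → 6
  ((S − π[a,w](ρ[w/x](ρ[a/g]((T ⋈[b=e] R))))) ⋈[a=h] T) → 2

|E| = 2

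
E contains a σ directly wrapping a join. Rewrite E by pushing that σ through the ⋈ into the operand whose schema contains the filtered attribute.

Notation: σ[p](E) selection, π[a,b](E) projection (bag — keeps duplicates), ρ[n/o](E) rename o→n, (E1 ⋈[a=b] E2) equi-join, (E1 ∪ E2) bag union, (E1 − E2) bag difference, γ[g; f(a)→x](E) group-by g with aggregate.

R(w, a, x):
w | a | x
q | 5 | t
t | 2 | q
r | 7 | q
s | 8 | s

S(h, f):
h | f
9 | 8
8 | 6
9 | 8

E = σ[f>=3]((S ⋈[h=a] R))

σ filters on f, owned by the left side.
E' = (σ[f>=3](S) ⋈[h=a] R)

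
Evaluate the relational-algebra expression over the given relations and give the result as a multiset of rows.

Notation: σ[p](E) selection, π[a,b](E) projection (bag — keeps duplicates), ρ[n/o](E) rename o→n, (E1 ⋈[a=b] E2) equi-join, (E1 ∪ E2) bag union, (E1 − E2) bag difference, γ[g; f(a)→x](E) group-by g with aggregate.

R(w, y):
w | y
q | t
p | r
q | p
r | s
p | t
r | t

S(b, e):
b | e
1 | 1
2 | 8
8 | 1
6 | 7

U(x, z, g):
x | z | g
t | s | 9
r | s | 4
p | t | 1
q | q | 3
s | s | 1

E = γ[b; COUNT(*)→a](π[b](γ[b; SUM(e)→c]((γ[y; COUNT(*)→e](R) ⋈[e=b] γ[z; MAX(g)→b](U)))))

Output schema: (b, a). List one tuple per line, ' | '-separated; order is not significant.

Per-node cardinality:
  R → 6
  γ[y; COUNT(*)→e](R) → 4
  U → 5
  γ[z; MAX(g)→b](U) → 3
  (γ[y; COUNT(*)→e](R) ⋈[e=b] γ[z; MAX(g)→b](U)) → 4
  γ[b; SUM(e)→c]((γ[y; COUNT(*)→e](R) ⋈[e=b] γ[z; MAX(g)→b](U))) → 2
  π[b](γ[b; SUM(e)→c]((γ[y; COUNT(*)→e](R) ⋈[e=b] γ[z; MAX(g)→b](U)))) → 2
  γ[b; COUNT(*)→a](π[b](γ[b; SUM(e)→c]((γ[y; COUNT(*)→e](R) ⋈[e=b] γ[z; MAX(g)→b](U))))) → 2

== RESULT ==
b | a
1 | 1
3 | 1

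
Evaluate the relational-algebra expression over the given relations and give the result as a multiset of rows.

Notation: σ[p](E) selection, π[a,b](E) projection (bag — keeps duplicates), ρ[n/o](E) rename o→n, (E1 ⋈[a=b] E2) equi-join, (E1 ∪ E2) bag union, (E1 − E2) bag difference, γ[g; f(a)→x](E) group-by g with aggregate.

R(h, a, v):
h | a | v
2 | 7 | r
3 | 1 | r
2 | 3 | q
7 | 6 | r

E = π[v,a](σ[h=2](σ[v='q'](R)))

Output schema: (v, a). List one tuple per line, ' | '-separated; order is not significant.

Stepwise |·|:
  R → 4
  σ[v='q'](R) → 1
  σ[h=2](σ[v='q'](R)) → 1
  π[v,a](σ[h=2](σ[v='q'](R))) → 1

== RESULT ==
v | a
q | 3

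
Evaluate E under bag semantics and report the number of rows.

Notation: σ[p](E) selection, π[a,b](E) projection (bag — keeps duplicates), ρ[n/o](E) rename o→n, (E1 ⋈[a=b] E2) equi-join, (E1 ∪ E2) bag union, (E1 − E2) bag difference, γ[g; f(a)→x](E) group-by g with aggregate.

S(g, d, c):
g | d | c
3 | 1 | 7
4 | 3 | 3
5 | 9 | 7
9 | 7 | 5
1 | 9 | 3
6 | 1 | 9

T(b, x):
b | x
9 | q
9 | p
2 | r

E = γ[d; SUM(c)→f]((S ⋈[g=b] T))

Subexpression sizes:
  S → 6
  T → 3
  (S ⋈[g=b] T) → 2
  γ[d; SUM(c)→f]((S ⋈[g=b] T)) → 1

|E| = 1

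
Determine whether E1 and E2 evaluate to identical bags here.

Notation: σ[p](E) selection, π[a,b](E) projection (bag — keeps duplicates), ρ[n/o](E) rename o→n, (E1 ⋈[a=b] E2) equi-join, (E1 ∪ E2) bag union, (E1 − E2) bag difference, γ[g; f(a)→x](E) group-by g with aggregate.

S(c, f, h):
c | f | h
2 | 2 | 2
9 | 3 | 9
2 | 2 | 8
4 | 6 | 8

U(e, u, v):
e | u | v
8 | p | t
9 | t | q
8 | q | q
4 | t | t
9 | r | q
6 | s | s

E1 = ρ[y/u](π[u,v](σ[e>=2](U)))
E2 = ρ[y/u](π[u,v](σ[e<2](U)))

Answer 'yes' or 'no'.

E1 subexpression sizes:
  U → 6
  σ[e>=2](U) → 6
  π[u,v](σ[e>=2](U)) → 6
  ρ[y/u](π[u,v](σ[e>=2](U))) → 6
E2 subexpression sizes:
  U → 6
  σ[e<2](U) → 0
  π[u,v](σ[e<2](U)) → 0
  ρ[y/u](π[u,v](σ[e<2](U))) → 0

E1 result:
y | v
p | t
q | q
r | q
s | s
t | q
t | t
E2 result:
y | v
(0 rows)
Witness: ('t', 't') appears 1× in E1 but 0× in E2.

no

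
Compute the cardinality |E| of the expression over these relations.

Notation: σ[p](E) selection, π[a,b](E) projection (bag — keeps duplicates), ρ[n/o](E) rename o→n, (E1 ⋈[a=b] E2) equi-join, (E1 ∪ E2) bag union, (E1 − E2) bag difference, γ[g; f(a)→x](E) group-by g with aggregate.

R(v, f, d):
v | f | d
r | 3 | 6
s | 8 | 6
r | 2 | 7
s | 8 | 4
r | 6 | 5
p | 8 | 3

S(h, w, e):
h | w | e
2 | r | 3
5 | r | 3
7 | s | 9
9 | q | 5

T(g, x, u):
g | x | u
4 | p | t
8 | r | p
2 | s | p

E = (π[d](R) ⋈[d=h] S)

Subexpression sizes:
  R → 6
  π[d](R) → 6
  S → 4
  (π[d](R) ⋈[d=h] S) → 2

|E| = 2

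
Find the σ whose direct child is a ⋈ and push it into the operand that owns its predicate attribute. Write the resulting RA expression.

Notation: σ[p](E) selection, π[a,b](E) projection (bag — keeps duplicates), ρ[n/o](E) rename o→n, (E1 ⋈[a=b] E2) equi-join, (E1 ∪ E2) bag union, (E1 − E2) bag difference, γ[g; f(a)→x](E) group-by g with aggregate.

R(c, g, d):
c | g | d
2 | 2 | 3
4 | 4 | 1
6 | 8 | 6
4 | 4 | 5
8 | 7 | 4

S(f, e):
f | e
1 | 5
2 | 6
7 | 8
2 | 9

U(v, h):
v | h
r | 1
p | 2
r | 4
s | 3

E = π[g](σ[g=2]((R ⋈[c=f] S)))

σ filters on g, owned by the left side.
E' = π[g]((σ[g=2](R) ⋈[c=f] S))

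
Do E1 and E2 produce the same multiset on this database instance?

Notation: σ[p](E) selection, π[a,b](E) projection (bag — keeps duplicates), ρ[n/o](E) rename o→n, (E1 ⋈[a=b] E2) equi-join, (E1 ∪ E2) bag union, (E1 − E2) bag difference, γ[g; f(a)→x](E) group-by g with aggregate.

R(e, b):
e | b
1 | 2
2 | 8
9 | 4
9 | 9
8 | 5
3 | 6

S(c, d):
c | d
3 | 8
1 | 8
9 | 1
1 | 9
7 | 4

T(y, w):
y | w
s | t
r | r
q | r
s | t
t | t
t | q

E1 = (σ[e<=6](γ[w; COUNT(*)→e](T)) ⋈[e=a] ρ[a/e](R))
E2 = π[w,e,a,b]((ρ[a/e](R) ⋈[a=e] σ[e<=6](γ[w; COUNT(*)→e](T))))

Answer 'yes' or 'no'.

E1 subexpression sizes:
  T → 6
  γ[w; COUNT(*)→e](T) → 3
  σ[e<=6](γ[w; COUNT(*)→e](T)) → 3
  R → 6
  ρ[a/e](R) → 6
  (σ[e<=6](γ[w; COUNT(*)→e](T)) ⋈[e=a] ρ[a/e](R)) → 3
E2 subexpression sizes:
  R → 6
  ρ[a/e](R) → 6
  T → 6
  γ[w; COUNT(*)→e](T) → 3
  σ[e<=6](γ[w; COUNT(*)→e](T)) → 3
  (ρ[a/e](R) ⋈[a=e] σ[e<=6](γ[w; COUNT(*)→e](T))) → 3
  π[w,e,a,b]((ρ[a/e](R) ⋈[a=e] σ[e<=6](γ[w; COUNT(*)→e](T)))) → 3

E1 and E2 produce the same multiset:
w | e | a | b
q | 1 | 1 | 2
r | 2 | 2 | 8
t | 3 | 3 | 6

yes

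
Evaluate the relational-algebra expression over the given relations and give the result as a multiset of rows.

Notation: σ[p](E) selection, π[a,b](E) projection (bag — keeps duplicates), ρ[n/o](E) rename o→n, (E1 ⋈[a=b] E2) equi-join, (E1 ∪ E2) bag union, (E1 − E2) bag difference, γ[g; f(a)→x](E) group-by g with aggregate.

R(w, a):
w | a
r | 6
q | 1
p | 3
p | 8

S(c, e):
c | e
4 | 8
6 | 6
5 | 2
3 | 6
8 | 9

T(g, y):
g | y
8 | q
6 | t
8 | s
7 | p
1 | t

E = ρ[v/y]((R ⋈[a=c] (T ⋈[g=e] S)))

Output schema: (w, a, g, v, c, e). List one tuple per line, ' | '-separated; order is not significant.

Subexpression sizes:
  R → 4
  T → 5
  S → 5
  (T ⋈[g=e] S) → 4
  (R ⋈[a=c] (T ⋈[g=e] S)) → 2
  ρ[v/y]((R ⋈[a=c] (T ⋈[g=e] S))) → 2

== RESULT ==
w | a | g | v | c | e
p | 3 | 6 | t | 3 | 6
r | 6 | 6 | t | 6 | 6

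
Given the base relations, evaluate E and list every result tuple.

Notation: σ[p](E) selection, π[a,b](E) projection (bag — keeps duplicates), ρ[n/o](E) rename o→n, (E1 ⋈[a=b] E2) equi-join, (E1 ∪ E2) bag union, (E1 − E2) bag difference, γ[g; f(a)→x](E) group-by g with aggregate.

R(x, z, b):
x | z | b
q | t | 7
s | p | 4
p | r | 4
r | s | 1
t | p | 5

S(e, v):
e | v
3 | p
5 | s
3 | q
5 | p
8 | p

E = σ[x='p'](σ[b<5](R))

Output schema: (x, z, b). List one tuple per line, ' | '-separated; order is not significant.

Per-node cardinality:
  R → 5
  σ[b<5](R) → 3
  σ[x='p'](σ[b<5](R)) → 1

== RESULT ==
x | z | b
p | r | 4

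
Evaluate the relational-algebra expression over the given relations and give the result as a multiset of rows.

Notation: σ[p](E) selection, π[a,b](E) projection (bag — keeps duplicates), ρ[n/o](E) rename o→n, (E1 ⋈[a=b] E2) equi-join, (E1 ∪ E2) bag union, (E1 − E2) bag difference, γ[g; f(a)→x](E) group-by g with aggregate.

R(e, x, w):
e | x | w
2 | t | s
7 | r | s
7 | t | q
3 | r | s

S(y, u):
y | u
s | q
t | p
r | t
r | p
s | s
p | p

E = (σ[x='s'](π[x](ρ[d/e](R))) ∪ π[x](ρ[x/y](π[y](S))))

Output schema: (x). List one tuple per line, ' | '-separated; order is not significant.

Per-node cardinality:
  R → 4
  ρ[d/e](R) → 4
  π[x](ρ[d/e](R)) → 4
  σ[x='s'](π[x](ρ[d/e](R))) → 0
  S → 6
  π[y](S) → 6
  ρ[x/y](π[y](S)) → 6
  π[x](ρ[x/y](π[y](S))) → 6
  (σ[x='s'](π[x](ρ[d/e](R))) ∪ π[x](ρ[x/y](π[y](S)))) → 6

== RESULT ==
x
p
r
r
s
s
t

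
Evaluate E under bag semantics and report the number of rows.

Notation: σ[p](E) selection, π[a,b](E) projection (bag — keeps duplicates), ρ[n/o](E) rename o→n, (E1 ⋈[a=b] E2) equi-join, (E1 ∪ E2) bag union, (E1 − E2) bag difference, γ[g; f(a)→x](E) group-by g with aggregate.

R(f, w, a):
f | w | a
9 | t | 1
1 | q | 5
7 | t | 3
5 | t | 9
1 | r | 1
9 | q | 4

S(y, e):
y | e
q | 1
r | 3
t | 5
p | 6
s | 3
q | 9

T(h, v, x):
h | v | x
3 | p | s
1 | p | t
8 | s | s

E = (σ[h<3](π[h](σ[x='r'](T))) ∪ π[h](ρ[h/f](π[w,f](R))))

Per-node cardinality:
  T → 3
  σ[x='r'](T) → 0
  π[h](σ[x='r'](T)) → 0
  σ[h<3](π[h](σ[x='r'](T))) → 0
  R → 6
  π[w,f](R) → 6
  ρ[h/f](π[w,f](R)) → 6
  π[h](ρ[h/f](π[w,f](R))) → 6
  (σ[h<3](π[h](σ[x='r'](T))) ∪ π[h](ρ[h/f](π[w,f](R)))) → 6

|E| = 6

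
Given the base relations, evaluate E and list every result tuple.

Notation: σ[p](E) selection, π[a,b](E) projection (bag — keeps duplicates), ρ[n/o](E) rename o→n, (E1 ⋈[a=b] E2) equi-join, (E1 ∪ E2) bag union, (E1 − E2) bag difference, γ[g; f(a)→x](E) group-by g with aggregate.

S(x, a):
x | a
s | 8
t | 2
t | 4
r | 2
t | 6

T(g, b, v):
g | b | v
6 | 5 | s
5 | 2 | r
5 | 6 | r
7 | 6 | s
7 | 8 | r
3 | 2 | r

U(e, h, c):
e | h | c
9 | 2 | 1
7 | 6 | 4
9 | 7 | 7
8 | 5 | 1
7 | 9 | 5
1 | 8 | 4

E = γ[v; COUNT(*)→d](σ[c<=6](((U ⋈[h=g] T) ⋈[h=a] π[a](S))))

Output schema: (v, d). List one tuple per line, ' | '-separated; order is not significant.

Per-node cardinality:
  U → 6
  T → 6
  (U ⋈[h=g] T) → 5
  S → 5
  π[a](S) → 5
  ((U ⋈[h=g] T) ⋈[h=a] π[a](S)) → 1
  σ[c<=6](((U ⋈[h=g] T) ⋈[h=a] π[a](S))) → 1
  γ[v; COUNT(*)→d](σ[c<=6](((U ⋈[h=g] T) ⋈[h=a] π[a](S)))) → 1

== RESULT ==
v | d
s | 1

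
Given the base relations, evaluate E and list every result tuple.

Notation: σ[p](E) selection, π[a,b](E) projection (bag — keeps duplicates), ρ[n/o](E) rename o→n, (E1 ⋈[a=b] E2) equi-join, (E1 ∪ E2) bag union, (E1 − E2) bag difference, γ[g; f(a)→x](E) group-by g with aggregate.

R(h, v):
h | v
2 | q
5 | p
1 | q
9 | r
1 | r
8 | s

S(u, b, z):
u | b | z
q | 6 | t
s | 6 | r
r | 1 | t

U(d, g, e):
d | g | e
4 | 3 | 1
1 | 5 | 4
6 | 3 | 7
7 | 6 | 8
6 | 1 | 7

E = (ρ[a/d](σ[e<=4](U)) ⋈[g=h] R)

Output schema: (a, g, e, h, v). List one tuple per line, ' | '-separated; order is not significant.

Per-node cardinality:
  U → 5
  σ[e<=4](U) → 2
  ρ[a/d](σ[e<=4](U)) → 2
  R → 6
  (ρ[a/d](σ[e<=4](U)) ⋈[g=h] R) → 1

== RESULT ==
a | g | e | h | v
1 | 5 | 4 | 5 | p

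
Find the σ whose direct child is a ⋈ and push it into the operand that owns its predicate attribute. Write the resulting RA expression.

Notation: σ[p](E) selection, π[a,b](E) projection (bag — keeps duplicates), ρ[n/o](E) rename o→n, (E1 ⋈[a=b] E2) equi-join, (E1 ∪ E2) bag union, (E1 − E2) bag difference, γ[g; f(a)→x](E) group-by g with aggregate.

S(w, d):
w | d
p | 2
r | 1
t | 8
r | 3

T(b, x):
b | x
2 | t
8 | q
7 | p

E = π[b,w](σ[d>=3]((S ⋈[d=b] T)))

σ filters on d, owned by the left side.
E' = π[b,w]((σ[d>=3](S) ⋈[d=b] T))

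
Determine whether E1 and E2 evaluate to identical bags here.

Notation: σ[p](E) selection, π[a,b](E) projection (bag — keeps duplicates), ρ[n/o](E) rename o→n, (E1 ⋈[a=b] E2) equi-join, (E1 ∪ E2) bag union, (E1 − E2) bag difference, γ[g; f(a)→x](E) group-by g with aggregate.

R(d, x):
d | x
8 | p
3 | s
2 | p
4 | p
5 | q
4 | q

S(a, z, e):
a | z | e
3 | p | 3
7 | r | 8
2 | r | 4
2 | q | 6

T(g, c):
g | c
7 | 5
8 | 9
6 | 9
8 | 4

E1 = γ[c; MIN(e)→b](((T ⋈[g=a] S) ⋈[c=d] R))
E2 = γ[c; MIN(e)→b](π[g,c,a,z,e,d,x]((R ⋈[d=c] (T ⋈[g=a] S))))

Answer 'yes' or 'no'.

E1 row counts bottom-up:
  T → 4
  S → 4
  (T ⋈[g=a] S) → 1
  R → 6
  ((T ⋈[g=a] S) ⋈[c=d] R) → 1
  γ[c; MIN(e)→b](((T ⋈[g=a] S) ⋈[c=d] R)) → 1
E2 row counts bottom-up:
  R → 6
  T → 4
  S → 4
  (T ⋈[g=a] S) → 1
  (R ⋈[d=c] (T ⋈[g=a] S)) → 1
  π[g,c,a,z,e,d,x]((R ⋈[d=c] (T ⋈[g=a] S))) → 1
  γ[c; MIN(e)→b](π[g,c,a,z,e,d,x]((R ⋈[d=c] (T ⋈[g=a] S)))) → 1

E1 and E2 produce the same multiset:
c | b
5 | 8

yes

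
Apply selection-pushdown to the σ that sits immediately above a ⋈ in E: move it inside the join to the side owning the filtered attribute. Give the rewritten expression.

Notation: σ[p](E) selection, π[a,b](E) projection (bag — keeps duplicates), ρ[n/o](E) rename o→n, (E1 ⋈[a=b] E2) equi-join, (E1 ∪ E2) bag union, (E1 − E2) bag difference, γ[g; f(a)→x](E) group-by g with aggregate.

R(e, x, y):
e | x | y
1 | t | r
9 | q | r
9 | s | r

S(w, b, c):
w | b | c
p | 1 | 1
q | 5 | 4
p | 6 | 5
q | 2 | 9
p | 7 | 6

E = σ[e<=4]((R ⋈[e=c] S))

σ filters on e, owned by the left side.
E' = (σ[e<=4](R) ⋈[e=c] S)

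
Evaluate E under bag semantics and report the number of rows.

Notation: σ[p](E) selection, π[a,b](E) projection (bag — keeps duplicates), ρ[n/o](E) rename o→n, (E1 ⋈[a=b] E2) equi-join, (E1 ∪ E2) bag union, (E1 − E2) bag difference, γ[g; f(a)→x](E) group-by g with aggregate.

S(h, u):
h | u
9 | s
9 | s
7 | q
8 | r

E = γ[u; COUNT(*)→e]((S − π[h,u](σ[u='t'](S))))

Row counts bottom-up:
  S → 4
  S → 4
  σ[u='t'](S) → 0
  π[h,u](σ[u='t'](S)) → 0
  (S − π[h,u](σ[u='t'](S))) → 4
  γ[u; COUNT(*)→e]((S − π[h,u](σ[u='t'](S)))) → 3

|E| = 3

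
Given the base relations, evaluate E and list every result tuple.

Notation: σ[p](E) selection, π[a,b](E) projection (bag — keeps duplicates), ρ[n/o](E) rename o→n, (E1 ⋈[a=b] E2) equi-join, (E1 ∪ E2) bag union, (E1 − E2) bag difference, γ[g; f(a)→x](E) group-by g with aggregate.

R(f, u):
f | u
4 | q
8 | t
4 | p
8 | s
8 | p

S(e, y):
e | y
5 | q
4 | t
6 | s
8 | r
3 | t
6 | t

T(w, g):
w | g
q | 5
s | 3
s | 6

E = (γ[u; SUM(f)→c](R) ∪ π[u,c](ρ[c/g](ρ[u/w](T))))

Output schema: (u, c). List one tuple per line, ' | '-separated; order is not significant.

Row counts bottom-up:
  R → 5
  γ[u; SUM(f)→c](R) → 4
  T → 3
  ρ[u/w](T) → 3
  ρ[c/g](ρ[u/w](T)) → 3
  π[u,c](ρ[c/g](ρ[u/w](T))) → 3
  (γ[u; SUM(f)→c](R) ∪ π[u,c](ρ[c/g](ρ[u/w](T)))) → 7

== RESULT ==
u | c
p | 12
q | 4
q | 5
s | 3
s | 6
s | 8
t | 8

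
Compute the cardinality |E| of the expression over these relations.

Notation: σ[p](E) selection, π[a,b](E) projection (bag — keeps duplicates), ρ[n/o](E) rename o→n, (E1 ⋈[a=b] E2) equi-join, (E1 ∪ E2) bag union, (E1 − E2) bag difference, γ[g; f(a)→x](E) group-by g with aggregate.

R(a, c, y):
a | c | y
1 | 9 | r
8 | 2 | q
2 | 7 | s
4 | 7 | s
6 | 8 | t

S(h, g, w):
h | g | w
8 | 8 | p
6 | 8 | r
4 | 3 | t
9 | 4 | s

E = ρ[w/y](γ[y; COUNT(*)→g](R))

Row counts bottom-up:
  R → 5
  γ[y; COUNT(*)→g](R) → 4
  ρ[w/y](γ[y; COUNT(*)→g](R)) → 4

|E| = 4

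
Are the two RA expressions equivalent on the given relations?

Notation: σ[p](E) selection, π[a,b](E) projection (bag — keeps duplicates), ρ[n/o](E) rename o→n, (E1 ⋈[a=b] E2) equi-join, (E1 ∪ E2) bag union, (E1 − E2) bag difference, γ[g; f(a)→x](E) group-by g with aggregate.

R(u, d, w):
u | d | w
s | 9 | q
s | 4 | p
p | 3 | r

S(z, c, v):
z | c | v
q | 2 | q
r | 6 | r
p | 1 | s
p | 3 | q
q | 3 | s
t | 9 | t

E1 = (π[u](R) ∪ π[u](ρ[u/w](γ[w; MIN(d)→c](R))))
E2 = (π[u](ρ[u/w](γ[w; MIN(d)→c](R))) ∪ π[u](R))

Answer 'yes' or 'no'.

E1 row counts bottom-up:
  R → 3
  π[u](R) → 3
  R → 3
  γ[w; MIN(d)→c](R) → 3
  ρ[u/w](γ[w; MIN(d)→c](R)) → 3
  π[u](ρ[u/w](γ[w; MIN(d)→c](R))) → 3
  (π[u](R) ∪ π[u](ρ[u/w](γ[w; MIN(d)→c](R)))) → 6
E2 row counts bottom-up:
  R → 3
  γ[w; MIN(d)→c](R) → 3
  ρ[u/w](γ[w; MIN(d)→c](R)) → 3
  π[u](ρ[u/w](γ[w; MIN(d)→c](R))) → 3
  R → 3
  π[u](R) → 3
  (π[u](ρ[u/w](γ[w; MIN(d)→c](R))) ∪ π[u](R)) → 6

E1 and E2 produce the same multiset:
u
p
p
q
r
s
s

yes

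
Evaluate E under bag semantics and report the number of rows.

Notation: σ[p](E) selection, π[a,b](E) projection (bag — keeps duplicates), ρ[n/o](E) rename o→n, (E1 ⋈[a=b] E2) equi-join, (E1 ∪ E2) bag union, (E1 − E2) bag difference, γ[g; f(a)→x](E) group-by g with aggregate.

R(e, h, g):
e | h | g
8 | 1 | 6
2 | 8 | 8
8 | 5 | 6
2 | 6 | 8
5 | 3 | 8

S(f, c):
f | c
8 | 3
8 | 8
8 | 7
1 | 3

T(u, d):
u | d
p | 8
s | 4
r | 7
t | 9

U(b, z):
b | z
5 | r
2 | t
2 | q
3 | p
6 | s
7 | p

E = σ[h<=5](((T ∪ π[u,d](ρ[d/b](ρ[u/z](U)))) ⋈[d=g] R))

Subexpression sizes:
  T → 4
  U → 6
  ρ[u/z](U) → 6
  ρ[d/b](ρ[u/z](U)) → 6
  π[u,d](ρ[d/b](ρ[u/z](U))) → 6
  (T ∪ π[u,d](ρ[d/b](ρ[u/z](U)))) → 10
  R → 5
  ((T ∪ π[u,d](ρ[d/b](ρ[u/z](U)))) ⋈[d=g] R) → 5
  σ[h<=5](((T ∪ π[u,d](ρ[d/b](ρ[u/z](U)))) ⋈[d=g] R)) → 3

|E| = 3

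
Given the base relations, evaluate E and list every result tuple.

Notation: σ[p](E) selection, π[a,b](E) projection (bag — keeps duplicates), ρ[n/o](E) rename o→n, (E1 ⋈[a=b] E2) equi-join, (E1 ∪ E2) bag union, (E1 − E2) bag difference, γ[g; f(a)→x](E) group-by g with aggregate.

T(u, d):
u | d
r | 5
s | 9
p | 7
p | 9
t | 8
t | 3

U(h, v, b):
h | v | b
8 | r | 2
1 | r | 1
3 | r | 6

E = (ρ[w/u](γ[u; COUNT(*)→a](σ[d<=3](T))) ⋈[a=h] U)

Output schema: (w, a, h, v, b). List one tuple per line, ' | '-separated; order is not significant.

Row counts bottom-up:
  T → 6
  σ[d<=3](T) → 1
  γ[u; COUNT(*)→a](σ[d<=3](T)) → 1
  ρ[w/u](γ[u; COUNT(*)→a](σ[d<=3](T))) → 1
  U → 3
  (ρ[w/u](γ[u; COUNT(*)→a](σ[d<=3](T))) ⋈[a=h] U) → 1

== RESULT ==
w | a | h | v | b
t | 1 | 1 | r | 1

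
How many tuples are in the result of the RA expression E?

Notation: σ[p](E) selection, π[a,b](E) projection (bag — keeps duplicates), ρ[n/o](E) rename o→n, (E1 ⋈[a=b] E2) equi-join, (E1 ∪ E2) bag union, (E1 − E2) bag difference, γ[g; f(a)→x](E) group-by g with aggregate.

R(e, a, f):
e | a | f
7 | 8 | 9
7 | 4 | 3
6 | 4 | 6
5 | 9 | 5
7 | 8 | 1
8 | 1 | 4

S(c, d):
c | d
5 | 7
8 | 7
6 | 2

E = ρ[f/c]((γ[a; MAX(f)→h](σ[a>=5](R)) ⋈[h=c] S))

Per-node cardinality:
  R → 6
  σ[a>=5](R) → 3
  γ[a; MAX(f)→h](σ[a>=5](R)) → 2
  S → 3
  (γ[a; MAX(f)→h](σ[a>=5](R)) ⋈[h=c] S) → 1
  ρ[f/c]((γ[a; MAX(f)→h](σ[a>=5](R)) ⋈[h=c] S)) → 1

|E| = 1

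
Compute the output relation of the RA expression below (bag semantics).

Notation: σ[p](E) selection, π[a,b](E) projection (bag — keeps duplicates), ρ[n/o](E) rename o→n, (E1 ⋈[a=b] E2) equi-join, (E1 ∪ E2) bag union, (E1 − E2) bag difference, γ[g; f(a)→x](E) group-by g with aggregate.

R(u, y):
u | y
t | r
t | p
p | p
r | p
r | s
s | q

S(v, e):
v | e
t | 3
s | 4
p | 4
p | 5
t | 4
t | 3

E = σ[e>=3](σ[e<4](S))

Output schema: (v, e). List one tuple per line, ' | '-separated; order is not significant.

Subexpression sizes:
  S → 6
  σ[e<4](S) → 2
  σ[e>=3](σ[e<4](S)) → 2

== RESULT ==
v | e
t | 3
t | 3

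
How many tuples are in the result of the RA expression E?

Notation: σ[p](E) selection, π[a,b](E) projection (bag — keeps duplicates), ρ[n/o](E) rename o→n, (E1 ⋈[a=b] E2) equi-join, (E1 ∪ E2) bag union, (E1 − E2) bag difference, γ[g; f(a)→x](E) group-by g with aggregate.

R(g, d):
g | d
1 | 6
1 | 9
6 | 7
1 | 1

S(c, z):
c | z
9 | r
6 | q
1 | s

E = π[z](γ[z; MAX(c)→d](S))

Row counts bottom-up:
  S → 3
  γ[z; MAX(c)→d](S) → 3
  π[z](γ[z; MAX(c)→d](S)) → 3

|E| = 3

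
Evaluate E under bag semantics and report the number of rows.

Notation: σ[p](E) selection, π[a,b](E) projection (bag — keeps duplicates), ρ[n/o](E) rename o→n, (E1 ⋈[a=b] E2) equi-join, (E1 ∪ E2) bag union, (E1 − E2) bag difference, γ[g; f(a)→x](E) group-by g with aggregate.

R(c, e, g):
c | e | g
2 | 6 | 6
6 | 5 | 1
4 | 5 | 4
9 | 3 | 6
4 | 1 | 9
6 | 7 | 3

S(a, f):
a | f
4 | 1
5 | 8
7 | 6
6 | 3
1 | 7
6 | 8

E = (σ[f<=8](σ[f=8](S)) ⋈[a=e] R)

Row counts bottom-up:
  S → 6
  σ[f=8](S) → 2
  σ[f<=8](σ[f=8](S)) → 2
  R → 6
  (σ[f<=8](σ[f=8](S)) ⋈[a=e] R) → 3

|E| = 3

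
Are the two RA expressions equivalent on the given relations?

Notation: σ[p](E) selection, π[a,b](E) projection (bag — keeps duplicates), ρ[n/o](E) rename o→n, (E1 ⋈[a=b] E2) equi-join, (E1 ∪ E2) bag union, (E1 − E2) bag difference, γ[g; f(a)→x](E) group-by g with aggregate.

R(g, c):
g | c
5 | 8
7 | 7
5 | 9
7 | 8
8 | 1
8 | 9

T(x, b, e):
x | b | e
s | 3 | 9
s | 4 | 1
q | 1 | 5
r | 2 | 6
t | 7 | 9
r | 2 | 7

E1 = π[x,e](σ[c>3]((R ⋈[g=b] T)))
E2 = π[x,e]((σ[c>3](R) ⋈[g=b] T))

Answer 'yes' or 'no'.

E1 row counts bottom-up:
  R → 6
  T → 6
  (R ⋈[g=b] T) → 2
  σ[c>3]((R ⋈[g=b] T)) → 2
  π[x,e](σ[c>3]((R ⋈[g=b] T))) → 2
E2 row counts bottom-up:
  R → 6
  σ[c>3](R) → 5
  T → 6
  (σ[c>3](R) ⋈[g=b] T) → 2
  π[x,e]((σ[c>3](R) ⋈[g=b] T)) → 2

E1 and E2 produce the same multiset:
x | e
t | 9
t | 9

yes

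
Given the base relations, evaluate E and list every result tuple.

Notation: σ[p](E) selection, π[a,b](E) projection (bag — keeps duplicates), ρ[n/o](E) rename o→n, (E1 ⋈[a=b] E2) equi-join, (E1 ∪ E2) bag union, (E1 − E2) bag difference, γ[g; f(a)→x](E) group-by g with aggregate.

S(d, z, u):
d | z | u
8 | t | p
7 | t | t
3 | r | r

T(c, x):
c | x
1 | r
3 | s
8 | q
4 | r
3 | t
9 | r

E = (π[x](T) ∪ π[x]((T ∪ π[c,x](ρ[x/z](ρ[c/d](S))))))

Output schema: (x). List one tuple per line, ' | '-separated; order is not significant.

Stepwise |·|:
  T → 6
  π[x](T) → 6
  T → 6
  S → 3
  ρ[c/d](S) → 3
  ρ[x/z](ρ[c/d](S)) → 3
  π[c,x](ρ[x/z](ρ[c/d](S))) → 3
  (T ∪ π[c,x](ρ[x/z](ρ[c/d](S)))) → 9
  π[x]((T ∪ π[c,x](ρ[x/z](ρ[c/d](S))))) → 9
  (π[x](T) ∪ π[x]((T ∪ π[c,x](ρ[x/z](ρ[c/d](S)))))) → 15

== RESULT ==
x
q
q
r
r
r
r
r
r
r
s
s
t
t
t
t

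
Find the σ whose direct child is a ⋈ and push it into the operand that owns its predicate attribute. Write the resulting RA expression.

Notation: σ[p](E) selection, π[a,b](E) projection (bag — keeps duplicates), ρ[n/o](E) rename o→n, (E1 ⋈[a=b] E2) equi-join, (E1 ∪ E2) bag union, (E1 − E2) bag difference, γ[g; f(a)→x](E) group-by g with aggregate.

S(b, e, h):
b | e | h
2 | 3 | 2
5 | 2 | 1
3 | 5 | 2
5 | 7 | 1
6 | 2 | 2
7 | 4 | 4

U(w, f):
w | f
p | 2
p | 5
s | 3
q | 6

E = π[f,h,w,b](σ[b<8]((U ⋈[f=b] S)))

σ filters on b, owned by the right side.
E' = π[f,h,w,b]((U ⋈[f=b] σ[b<8](S)))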